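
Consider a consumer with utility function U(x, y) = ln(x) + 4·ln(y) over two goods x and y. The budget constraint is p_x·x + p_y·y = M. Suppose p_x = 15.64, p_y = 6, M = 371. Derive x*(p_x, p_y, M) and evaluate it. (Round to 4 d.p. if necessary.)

x* = 4.7442

MU_x/MU_y = (y)/(4·x); tangency sets this equal to p_x/p_y.
So p_y·y = 4·p_x·x; combined with the budget, a share 0.2 of income goes to x.
Demand: x*(p_x,p_y,M) = 0.2·M/p_x and y* = 0.8·M/p_y.
At p_x=15.64, p_y=6, M=371: x* = 0.2·371/15.64 = 4.7442.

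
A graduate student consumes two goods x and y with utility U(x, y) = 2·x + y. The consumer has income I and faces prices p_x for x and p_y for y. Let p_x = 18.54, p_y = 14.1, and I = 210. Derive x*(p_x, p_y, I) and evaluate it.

Perfect substitutes: compare marginal utility per dollar. 2/p_x vs 1/p_y → 0.1079 vs 0.0709.
x gives more utility per dollar, so spend all income on x: x* = I/p_x, y* = 0.
Numerically: x* = 11.3269, y* = 0.

x* = 11.3269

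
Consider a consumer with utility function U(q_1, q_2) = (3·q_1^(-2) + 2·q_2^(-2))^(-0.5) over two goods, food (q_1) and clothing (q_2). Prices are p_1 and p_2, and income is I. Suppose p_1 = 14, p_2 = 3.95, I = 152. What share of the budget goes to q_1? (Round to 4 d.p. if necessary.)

share on q_1 = 0.7269

From the CES first-order condition, (3/2)·(q_2/q_1)^(3) = p_1/p_2.
Solve for the ratio: q_2/q_1 = [(2/3)·p_1/p_2]^(1/3).
Substitute q_2 = (q_2/q_1)·q_1 into the budget: q_1* = I/(p_1 + p_2·(q_2/q_1)).
Numerically q_2/q_1 = 1.331925, so q_1* = 152/(14 + 3.95·1.331925) = 7.8916 and q_2* = 1.331925·7.8916 = 10.511.
Expenditure on q_1: 14·7.8916 = 110.4817; share = 0.7269.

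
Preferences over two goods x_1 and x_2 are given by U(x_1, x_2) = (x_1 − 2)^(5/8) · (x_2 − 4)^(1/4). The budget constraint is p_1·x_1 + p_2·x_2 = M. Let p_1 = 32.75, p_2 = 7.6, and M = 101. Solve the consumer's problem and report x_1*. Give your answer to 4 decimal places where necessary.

x_1* = 2.1112

MRS = (5/2)·(x_2−4)/(x_1−2). Tangency with p_1/p_2 gives x_2−4 = (2/5)·(p_1/p_2)·(x_1−2).
After buying the subsistence bundle (2, 4), a share 5/7 of the remaining income goes to x_1: x_1* = 2 + 5/7·(M − 2p_1 − 4p_2)/p_1.
Discretionary income = 101 − 2·32.75 − 4·7.6 = 5.1; x_1* = 2 + 5/7·5.1/32.75 = 2.1112.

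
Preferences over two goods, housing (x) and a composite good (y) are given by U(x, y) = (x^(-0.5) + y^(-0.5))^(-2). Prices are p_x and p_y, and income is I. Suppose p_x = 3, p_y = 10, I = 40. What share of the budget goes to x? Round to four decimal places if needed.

share on x = 0.401

From the CES first-order condition, (y/x)^(1.5) = p_x/p_y.
Hence y/x = (p_x/p_y)^(1/(1.5)), i.e. raised to the 2/3 power.
Substitute y = (y/x)·x into the budget: x* = I/(p_x + p_y·(y/x)).
Numerically y/x = 0.44814, so x* = 40/(3 + 10·0.44814) = 5.3466 and y* = 0.44814·5.3466 = 2.396.
Expenditure on x: 3·5.3466 = 16.0398; share = 0.401.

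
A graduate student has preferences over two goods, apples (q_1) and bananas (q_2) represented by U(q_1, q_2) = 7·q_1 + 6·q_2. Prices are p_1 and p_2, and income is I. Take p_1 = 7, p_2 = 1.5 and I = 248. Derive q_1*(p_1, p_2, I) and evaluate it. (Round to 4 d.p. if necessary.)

q_1* = 0

Perfect substitutes: compare marginal utility per dollar. 7/p_1 vs 6/p_2 → 1 vs 4.
q_2 gives more utility per dollar, so spend all income on q_2: q_2* = I/p_2, q_1* = 0.
Numerically: q_1* = 0, q_2* = 165.3333.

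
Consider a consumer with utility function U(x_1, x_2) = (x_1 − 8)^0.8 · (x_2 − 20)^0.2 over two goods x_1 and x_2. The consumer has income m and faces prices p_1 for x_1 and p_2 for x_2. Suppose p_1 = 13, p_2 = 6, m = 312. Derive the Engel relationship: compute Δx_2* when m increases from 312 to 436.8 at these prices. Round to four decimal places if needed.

Δx_2* = 4.16

This is Cobb-Douglas in (x_1−8, x_2−20): tangency gives 0.8·p_2·(x_2−20) = 0.2·p_1·(x_1−8).
After buying the subsistence bundle (8, 20), a share 0.8 of the remaining income goes to x_1: x_1* = 8 + 0.8·(m − 8p_1 − 20p_2)/p_1.
Discretionary income = 312 − 8·13 − 20·6 = 88; x_2* = 20 + 0.2·88/6 = 22.9333.
At m' = 436.8: x_2* = 27.0933. Change: 27.0933 − 22.9333 = 4.16.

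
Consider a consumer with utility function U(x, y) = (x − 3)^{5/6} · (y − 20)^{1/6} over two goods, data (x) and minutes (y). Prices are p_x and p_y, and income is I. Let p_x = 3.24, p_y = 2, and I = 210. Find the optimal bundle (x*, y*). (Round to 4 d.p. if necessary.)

Discretionary income = 210 − 3·3.24 − 20·2 = 160.28; x* = 3 + 5/6·160.28/3.24 = 44.2243; y* = 20 + 1/6·160.28/2 = 33.3567.

x* = 44.2243, y* = 33.3567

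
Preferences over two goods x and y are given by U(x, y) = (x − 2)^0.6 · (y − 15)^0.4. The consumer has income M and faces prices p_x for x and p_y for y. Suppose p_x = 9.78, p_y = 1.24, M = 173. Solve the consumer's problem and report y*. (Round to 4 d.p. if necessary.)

Discretionary income = 173 − 2·9.78 − 15·1.24 = 134.84; y* = 15 + 0.4·134.84/1.24 = 58.4968.

y* = 58.4968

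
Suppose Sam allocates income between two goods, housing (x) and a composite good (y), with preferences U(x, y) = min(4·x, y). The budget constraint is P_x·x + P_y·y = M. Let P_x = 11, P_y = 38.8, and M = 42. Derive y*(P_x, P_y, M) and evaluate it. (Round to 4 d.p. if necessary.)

Leontief preferences: the optimum is at the kink where x/1 = y/4, i.e. y = 4·x.
Budget: P_x·x + P_y·4·x = M, so (P_x + 4·P_y)·x = M.
Demand: x*(P_x,P_y,M) = M/(P_x + 4·P_y), y* = 4·M/(P_x + 4·P_y).
Here 11 + 4·38.8 = 166.2, giving y* = 1.0108.

y* = 1.0108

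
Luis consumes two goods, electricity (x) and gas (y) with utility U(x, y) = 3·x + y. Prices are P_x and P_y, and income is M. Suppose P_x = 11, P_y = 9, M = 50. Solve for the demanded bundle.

Perfect substitutes: compare marginal utility per dollar. 3/P_x vs 1/P_y → 0.2727 vs 0.1111.
x gives more utility per dollar, so spend all income on x: x* = M/P_x, y* = 0.
Numerically: x* = 4.5455, y* = 0.

x* = 4.5455, y* = 0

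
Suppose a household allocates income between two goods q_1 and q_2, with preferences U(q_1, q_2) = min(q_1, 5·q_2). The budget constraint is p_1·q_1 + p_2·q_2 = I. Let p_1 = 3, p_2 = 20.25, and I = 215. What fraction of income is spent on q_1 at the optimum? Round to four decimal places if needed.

Leontief preferences: the optimum is at the kink where q_1/5 = q_2/1, i.e. q_2 = (1/5)·q_1.
Budget: p_1·q_1 + p_2·(1/5)·q_1 = I, so (5·p_1 + p_2)·q_1 = 5·I.
Demand: q_1*(p_1,p_2,I) = 5·I/(5·p_1 + p_2), q_2* = I/(5·p_1 + p_2).
Here 5·3 + 20.25 = 35.25, giving q_1* = 30.4965 and q_2* = 6.0993.
Expenditure on q_1: 3·30.4965 = 91.4894; share = 0.4255.

share on q_1 = 0.4255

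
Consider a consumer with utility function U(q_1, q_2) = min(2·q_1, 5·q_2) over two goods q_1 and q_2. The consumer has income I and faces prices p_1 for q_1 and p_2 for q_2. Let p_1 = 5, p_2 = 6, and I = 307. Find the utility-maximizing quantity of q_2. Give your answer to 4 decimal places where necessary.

q_2* = 16.5946

Leontief preferences: the optimum is at the kink where q_1/5 = q_2/2, i.e. q_2 = (2/5)·q_1.
Budget: p_1·q_1 + p_2·(2/5)·q_1 = I, so (5·p_1 + 2·p_2)·q_1 = 5·I.
Demand: q_1*(p_1,p_2,I) = 5·I/(5·p_1 + 2·p_2), q_2* = 2·I/(5·p_1 + 2·p_2).
Here 5·5 + 2·6 = 37, giving q_2* = 16.5946.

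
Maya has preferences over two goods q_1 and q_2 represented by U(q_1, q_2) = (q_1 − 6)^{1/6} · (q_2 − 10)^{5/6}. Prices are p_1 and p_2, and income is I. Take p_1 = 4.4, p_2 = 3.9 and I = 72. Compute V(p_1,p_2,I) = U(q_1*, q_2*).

This is Cobb-Douglas in (q_1−6, q_2−10): tangency gives 1/6·p_2·(q_2−10) = 5/6·p_1·(q_1−6).
After buying the subsistence bundle (6, 10), a share 1/6 of the remaining income goes to q_1: q_1* = 6 + 1/6·(I − 6p_1 − 10p_2)/p_1.
Discretionary income = 72 − 6·4.4 − 10·3.9 = 6.6; q_1* = 6 + 1/6·6.6/4.4 = 6.25; q_2* = 10 + 5/6·6.6/3.9 = 11.4103.
Utility at the optimum: U(6.25, 11.4103) = 1.057.

V = 1.057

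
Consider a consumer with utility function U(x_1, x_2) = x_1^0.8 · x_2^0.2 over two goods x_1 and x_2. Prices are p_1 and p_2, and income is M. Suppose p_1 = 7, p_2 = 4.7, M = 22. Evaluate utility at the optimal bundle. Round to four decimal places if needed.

Tangency: MRS = 4·x_2/x_1 = p_1/p_2.
Rearranging, p_2·x_2 = (1/4)·p_1·x_1. Substituting into the budget gives p_1·x_1·(1 + (1/4)) = M.
Demand: x_1*(p_1,p_2,M) = 0.8·M/p_1 and x_2* = 0.2·M/p_2.
At p_1=7, p_2=4.7, M=22: x_1* = 0.8·22/7 = 2.5143, x_2* = 0.9362.
Utility at the optimum: U(2.5143, 0.9362) = 2.0635.

V = 2.0635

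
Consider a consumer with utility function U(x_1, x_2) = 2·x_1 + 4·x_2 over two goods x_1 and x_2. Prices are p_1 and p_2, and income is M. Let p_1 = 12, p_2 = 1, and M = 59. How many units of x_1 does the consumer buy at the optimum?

Perfect substitutes: compare marginal utility per dollar. 2/p_1 vs 4/p_2 → 0.1667 vs 4.
x_2 gives more utility per dollar, so spend all income on x_2: x_2* = M/p_2, x_1* = 0.
Numerically: x_1* = 0, x_2* = 59.

x_1* = 0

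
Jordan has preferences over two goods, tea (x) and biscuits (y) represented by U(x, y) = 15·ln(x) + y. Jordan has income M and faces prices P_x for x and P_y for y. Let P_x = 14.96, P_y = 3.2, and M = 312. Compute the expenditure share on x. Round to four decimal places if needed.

Set MRS = P_x/P_y: (15/x)/1 = P_x/P_y.
So x*(P_x,P_y) = 15·P_y/P_x, independent of income; and y* = (M − 15·P_y)/P_y.
At the given prices: x* = 15·3.2/14.96 = 3.2086, and y* = 82.5.
Expenditure on x: 14.96·3.2086 = 48; share = 0.1538.

share on x = 0.1538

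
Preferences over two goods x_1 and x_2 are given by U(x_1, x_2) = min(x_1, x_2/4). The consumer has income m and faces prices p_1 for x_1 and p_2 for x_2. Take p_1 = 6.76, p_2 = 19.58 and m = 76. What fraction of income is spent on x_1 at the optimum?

With perfect complements, no substitution: consume in ratio x_1:x_2 = 1:4.
Budget: p_1·x_1 + p_2·4·x_1 = m, so (p_1 + 4·p_2)·x_1 = m.
Demand: x_1*(p_1,p_2,m) = m/(p_1 + 4·p_2), x_2* = 4·m/(p_1 + 4·p_2).
Here 6.76 + 4·19.58 = 85.08, giving x_1* = 0.8933 and x_2* = 3.5731.
Expenditure on x_1: 6.76·0.8933 = 6.0386; share = 0.0795.

share on x_1 = 0.0795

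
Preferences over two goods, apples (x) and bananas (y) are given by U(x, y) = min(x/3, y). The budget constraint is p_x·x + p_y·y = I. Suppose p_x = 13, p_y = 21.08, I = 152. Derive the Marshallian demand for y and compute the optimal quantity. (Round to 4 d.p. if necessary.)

Leontief preferences: the optimum is at the kink where x/3 = y/1, i.e. y = (1/3)·x.
Budget: p_x·x + p_y·(1/3)·x = I, so (3·p_x + p_y)·x = 3·I.
Demand: x*(p_x,p_y,I) = 3·I/(3·p_x + p_y), y* = I/(3·p_x + p_y).
Here 3·13 + 21.08 = 60.08, giving y* = 2.53.

y* = 2.53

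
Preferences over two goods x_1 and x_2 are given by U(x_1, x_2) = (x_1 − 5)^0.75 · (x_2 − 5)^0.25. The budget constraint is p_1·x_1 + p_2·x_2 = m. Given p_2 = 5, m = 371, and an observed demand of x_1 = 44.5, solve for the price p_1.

This is Cobb-Douglas in (x_1−5, x_2−5): tangency gives 0.75·p_2·(x_2−5) = 0.25·p_1·(x_1−5).
After buying the subsistence bundle (5, 5), a share 0.75 of the remaining income goes to x_1: x_1* = 5 + 0.75·(m − 5p_1 − 5p_2)/p_1.
Set x_1* = 44.5 in the demand function and solve for p_1: p_1 = 6.

p_1 = 6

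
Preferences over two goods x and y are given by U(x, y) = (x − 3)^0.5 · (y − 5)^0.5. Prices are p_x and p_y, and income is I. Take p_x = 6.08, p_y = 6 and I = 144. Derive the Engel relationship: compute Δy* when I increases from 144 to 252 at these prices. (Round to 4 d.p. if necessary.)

Δy* = 9

MRS = (y−5)/(x−3). Tangency with p_x/p_y gives y−5 = (p_x/p_y)·(x−3).
After buying the subsistence bundle (3, 5), a share 0.5 of the remaining income goes to x: x* = 3 + 0.5·(I − 3p_x − 5p_y)/p_x.
Discretionary income = 144 − 3·6.08 − 5·6 = 95.76; y* = 5 + 0.5·95.76/6 = 12.98.
At I' = 252: y* = 21.98. Change: 21.98 − 12.98 = 9.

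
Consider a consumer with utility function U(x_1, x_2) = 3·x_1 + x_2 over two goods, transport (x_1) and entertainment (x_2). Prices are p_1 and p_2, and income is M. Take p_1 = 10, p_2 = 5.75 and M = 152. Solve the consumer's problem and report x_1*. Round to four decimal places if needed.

Numerically: x_1* = 15.2, x_2* = 0.

x_1* = 15.2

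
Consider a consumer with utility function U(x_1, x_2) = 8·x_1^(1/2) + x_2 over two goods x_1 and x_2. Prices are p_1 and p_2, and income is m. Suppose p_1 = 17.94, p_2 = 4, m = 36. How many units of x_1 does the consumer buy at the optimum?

x_1* = 0.7954

Utility is quasi-linear in x_2; the FOC for x_1 is 4/√x_1 = p_1/p_2.
Thus x_1* = (4·p_2/p_1)² — independent of m — with the rest of income spent on x_2.
Plugging in: x_1* = (4·4/17.94)² = 0.7954.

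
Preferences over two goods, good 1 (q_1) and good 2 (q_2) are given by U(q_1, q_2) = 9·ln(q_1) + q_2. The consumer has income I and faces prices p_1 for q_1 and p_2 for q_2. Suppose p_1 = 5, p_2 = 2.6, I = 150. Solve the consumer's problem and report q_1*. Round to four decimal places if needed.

So q_1*(p_1,p_2) = 9·p_2/p_1, independent of income; and q_2* = (I − 9·p_2)/p_2.
At the given prices: q_1* = 9·2.6/5 = 4.68.

q_1* = 4.68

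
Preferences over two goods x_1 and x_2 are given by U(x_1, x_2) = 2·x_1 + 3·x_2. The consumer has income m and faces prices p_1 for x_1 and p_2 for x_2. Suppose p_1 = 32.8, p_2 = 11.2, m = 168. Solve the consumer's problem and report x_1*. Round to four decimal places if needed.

Linear utility — the consumer picks whichever good has higher MU/price: 2/32.8 = 0.061 vs 3/11.2 = 0.2679.
x_2 gives more utility per dollar, so spend all income on x_2: x_2* = m/p_2, x_1* = 0.
Numerically: x_1* = 0, x_2* = 15.

x_1* = 0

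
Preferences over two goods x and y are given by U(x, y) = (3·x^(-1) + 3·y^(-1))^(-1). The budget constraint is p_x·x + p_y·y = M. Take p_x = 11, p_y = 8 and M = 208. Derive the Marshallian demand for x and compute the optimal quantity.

MU_x ∝ 3·x^(-2), MU_y ∝ 3·y^(-2), so MRS = (y/x)^(2) = p_x/p_y.
Hence y/x = (p_x/p_y)^(1/(2)), i.e. raised to the 0.5 power.
Substitute y = (y/x)·x into the budget: x* = M/(p_x + p_y·(y/x)).
Numerically y/x = 1.172604, so x* = 208/(11 + 8·1.172604) = 10.2057.

x* = 10.2057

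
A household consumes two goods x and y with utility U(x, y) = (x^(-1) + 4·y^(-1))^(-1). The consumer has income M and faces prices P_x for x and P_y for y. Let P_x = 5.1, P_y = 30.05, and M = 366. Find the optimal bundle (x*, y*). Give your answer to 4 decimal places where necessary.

x* = 12.2575, y* = 10.0994

MU_x ∝ x^(-2), MU_y ∝ 4·y^(-2), so MRS = (1/4)·(y/x)^(2) = P_x/P_y.
Solve for the ratio: y/x = [4·P_x/P_y]^(0.5).
With the ratio pinned down, the budget gives x* = M/(P_x + P_y·(y/x)) and y* = (y/x)·x*.
Numerically y/x = 0.823935, so x* = 366/(5.1 + 30.05·0.823935) = 12.2575 and y* = 0.823935·12.2575 = 10.0994.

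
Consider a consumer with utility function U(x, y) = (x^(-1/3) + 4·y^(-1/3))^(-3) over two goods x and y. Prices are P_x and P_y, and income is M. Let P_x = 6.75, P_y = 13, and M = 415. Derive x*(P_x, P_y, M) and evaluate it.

MU_x ∝ x^(-4/3), MU_y ∝ 4·y^(-4/3), so MRS = (1/4)·(y/x)^(4/3) = P_x/P_y.
Hence y/x = (4·P_x/P_y)^(1/(4/3)), i.e. raised to the 0.75 power.
Substitute y = (y/x)·x into the budget: x* = M/(P_x + P_y·(y/x)).
Numerically y/x = 1.730077, so x* = 415/(6.75 + 13·1.730077) = 14.1924.

x* = 14.1924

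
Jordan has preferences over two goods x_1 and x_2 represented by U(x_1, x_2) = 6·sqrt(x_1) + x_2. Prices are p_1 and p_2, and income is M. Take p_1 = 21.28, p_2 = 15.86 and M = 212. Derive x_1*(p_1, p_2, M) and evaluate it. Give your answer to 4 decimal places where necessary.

Set MRS = p_1/p_2: 3·x_1^(−1/2) = p_1/p_2.
Solve: √x_1 = 3·p_2/p_1, so x_1*(p_1,p_2) = (3·p_2/p_1)², and x_2* = (M − p_1·x_1*)/p_2.
Plugging in: x_1* = (3·15.86/21.28)² = 4.9993.

x_1* = 4.9993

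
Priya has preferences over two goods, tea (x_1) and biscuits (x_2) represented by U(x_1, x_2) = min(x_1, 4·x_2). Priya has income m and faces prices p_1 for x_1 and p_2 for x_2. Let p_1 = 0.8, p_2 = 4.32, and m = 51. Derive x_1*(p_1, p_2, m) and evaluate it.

x_1* = 27.1277

Leontief preferences: the optimum is at the kink where x_1/4 = x_2/1, i.e. x_2 = (1/4)·x_1.
Budget: p_1·x_1 + p_2·(1/4)·x_1 = m, so (4·p_1 + p_2)·x_1 = 4·m.
Demand: x_1*(p_1,p_2,m) = 4·m/(4·p_1 + p_2), x_2* = m/(4·p_1 + p_2).
Here 4·0.8 + 4.32 = 7.52, giving x_1* = 27.1277.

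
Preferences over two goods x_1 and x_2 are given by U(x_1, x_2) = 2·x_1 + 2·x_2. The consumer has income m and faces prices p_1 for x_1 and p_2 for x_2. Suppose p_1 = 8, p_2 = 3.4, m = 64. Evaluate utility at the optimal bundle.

Numerically: x_1* = 0, x_2* = 18.8235.
Utility at the optimum: U(0, 18.8235) = 37.6471.

V = 37.6471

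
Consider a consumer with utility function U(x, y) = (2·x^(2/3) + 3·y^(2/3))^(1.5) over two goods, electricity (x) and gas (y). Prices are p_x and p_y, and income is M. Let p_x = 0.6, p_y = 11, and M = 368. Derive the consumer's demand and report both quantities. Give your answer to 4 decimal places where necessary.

From the CES first-order condition, (2/3)·(y/x)^(1/3) = p_x/p_y.
Solve for the ratio: y/x = [(3/2)·p_x/p_y]^(3).
Substitute y = (y/x)·x into the budget: x* = M/(p_x + p_y·(y/x)).
Numerically y/x = 0.000548, so x* = 368/(0.6 + 11·0.000548) = 607.2359 and y* = 0.000548·607.2359 = 0.3326.

x* = 607.2359, y* = 0.3326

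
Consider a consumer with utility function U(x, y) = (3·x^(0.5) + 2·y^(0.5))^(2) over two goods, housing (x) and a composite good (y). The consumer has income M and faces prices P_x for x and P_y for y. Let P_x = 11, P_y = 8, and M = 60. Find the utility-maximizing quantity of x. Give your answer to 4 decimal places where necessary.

With the ratio pinned down, the budget gives x* = M/(P_x + P_y·(y/x)) and y* = (y/x)·x*.
Numerically y/x = 0.840278, so x* = 60/(11 + 8·0.840278) = 3.3856.

x* = 3.3856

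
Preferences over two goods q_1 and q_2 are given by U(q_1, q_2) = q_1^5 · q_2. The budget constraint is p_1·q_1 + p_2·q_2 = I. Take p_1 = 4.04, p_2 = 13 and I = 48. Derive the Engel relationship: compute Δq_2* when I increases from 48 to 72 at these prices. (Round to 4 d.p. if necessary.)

Δq_2* = 0.3077

Tangency: MRS = 5·q_2/q_1 = p_1/p_2.
Rearranging, p_2·q_2 = (1/5)·p_1·q_1. Substituting into the budget gives p_1·q_1·(1 + (1/5)) = I.
Demand: q_1*(p_1,p_2,I) = 5/6·I/p_1 and q_2* = 1/6·I/p_2.
At p_1=4.04, p_2=13, I=48: q_2* = 1/6·48/13 = 0.6154.
At I' = 72: q_2* = 0.9231. Change: 0.9231 − 0.6154 = 0.3077.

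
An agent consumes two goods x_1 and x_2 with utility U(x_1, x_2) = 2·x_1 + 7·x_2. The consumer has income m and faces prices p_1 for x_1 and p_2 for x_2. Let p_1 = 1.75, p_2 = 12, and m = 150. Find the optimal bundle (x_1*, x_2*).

x_1* = 85.7143, x_2* = 0

Linear utility — the consumer picks whichever good has higher MU/price: 2/1.75 = 1.1429 vs 7/12 = 0.5833.
x_1 gives more utility per dollar, so spend all income on x_1: x_1* = m/p_1, x_2* = 0.
Numerically: x_1* = 85.7143, x_2* = 0.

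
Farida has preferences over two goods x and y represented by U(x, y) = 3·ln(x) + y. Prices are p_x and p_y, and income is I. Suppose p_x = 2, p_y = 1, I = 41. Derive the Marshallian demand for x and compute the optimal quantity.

x* = 1.5

So x*(p_x,p_y) = 3·p_y/p_x, independent of income; and y* = (I − 3·p_y)/p_y.
At the given prices: x* = 3·1/2 = 1.5.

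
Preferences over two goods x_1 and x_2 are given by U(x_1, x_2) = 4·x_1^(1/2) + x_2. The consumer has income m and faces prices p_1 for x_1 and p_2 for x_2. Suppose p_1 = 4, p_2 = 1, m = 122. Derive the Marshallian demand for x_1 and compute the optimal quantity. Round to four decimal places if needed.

x_1* = 0.25

Utility is quasi-linear in x_2; the FOC for x_1 is 2/√x_1 = p_1/p_2.
Solve: √x_1 = 2·p_2/p_1, so x_1*(p_1,p_2) = (2·p_2/p_1)², and x_2* = (m − p_1·x_1*)/p_2.
Plugging in: x_1* = (2·1/4)² = 0.25.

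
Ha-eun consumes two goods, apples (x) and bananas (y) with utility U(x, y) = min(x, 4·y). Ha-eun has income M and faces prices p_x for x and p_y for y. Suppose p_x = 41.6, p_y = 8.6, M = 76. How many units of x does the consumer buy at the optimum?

x* = 1.7371

Demand: x*(p_x,p_y,M) = 4·M/(4·p_x + p_y), y* = M/(4·p_x + p_y).
Here 4·41.6 + 8.6 = 175, giving x* = 1.7371.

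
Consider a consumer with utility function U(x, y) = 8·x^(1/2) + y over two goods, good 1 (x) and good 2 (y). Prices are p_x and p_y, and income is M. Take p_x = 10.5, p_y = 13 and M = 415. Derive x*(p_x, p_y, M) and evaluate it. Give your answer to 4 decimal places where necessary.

Utility is quasi-linear in y; the FOC for x is 4/√x = p_x/p_y.
Thus x* = (4·p_y/p_x)² — independent of M — with the rest of income spent on y.
Plugging in: x* = (4·13/10.5)² = 24.5261.

x* = 24.5261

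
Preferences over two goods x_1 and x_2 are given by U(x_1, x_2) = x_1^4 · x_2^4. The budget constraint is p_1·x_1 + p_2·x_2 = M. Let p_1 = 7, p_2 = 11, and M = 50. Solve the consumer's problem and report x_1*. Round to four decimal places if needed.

x_1* = 3.5714

Tangency: MRS = x_2/x_1 = p_1/p_2.
So 4·p_2·x_2 = 4·p_1·x_1; combined with the budget, a share 0.5 of income goes to x_1.
Demand: x_1*(p_1,p_2,M) = 0.5·M/p_1 and x_2* = 0.5·M/p_2.
At p_1=7, p_2=11, M=50: x_1* = 0.5·50/7 = 3.5714.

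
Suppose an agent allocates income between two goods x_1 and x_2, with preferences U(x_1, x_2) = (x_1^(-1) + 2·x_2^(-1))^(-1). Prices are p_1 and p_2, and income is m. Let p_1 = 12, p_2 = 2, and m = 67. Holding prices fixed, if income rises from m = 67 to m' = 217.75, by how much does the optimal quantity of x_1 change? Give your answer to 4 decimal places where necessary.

Δx_1* = 7.9643

With the ratio pinned down, the budget gives x_1* = m/(p_1 + p_2·(x_2/x_1)) and x_2* = (x_2/x_1)·x_1*.
Numerically x_2/x_1 = 3.464102, so x_1* = 67/(12 + 2·3.464102) = 3.5397.
At m' = 217.75: x_1* = 11.504. Change: 11.504 − 3.5397 = 7.9643.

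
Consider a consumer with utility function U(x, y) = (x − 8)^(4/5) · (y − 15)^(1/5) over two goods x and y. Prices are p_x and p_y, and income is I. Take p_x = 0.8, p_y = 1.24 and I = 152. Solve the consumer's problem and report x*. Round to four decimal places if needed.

Substituting into the budget: x* = 8 + 0.8·(I − 8·p_x − 15·p_y)/p_x, and y* = 15 + 0.2·(…)/p_y.
Discretionary income = 152 − 8·0.8 − 15·1.24 = 127; x* = 8 + 0.8·127/0.8 = 135.

x* = 135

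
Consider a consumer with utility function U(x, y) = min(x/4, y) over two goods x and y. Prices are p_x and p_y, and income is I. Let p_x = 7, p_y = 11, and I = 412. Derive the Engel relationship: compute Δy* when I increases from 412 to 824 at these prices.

Δy* = 10.5641

Leontief preferences: the optimum is at the kink where x/4 = y/1, i.e. y = (1/4)·x.
Budget: p_x·x + p_y·(1/4)·x = I, so (4·p_x + p_y)·x = 4·I.
Demand: x*(p_x,p_y,I) = 4·I/(4·p_x + p_y), y* = I/(4·p_x + p_y).
Here 4·7 + 11 = 39, giving y* = 10.5641.
At I' = 824: y* = 21.1282. Change: 21.1282 − 10.5641 = 10.5641.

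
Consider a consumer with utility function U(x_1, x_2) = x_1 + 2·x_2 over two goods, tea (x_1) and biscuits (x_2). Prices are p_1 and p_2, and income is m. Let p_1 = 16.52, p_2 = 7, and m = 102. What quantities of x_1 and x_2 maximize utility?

Linear utility — the consumer picks whichever good has higher MU/price: 1/16.52 = 0.0605 vs 2/7 = 0.2857.
x_2 gives more utility per dollar, so spend all income on x_2: x_2* = m/p_2, x_1* = 0.
Numerically: x_1* = 0, x_2* = 14.5714.

x_1* = 0, x_2* = 14.5714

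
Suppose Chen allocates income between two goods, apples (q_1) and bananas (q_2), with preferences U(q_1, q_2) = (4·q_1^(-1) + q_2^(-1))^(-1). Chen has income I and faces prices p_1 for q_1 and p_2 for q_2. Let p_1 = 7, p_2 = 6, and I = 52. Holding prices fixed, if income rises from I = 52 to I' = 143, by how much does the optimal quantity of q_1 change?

Δq_1* = 8.8864

MU_q_1 ∝ 4·q_1^(-2), MU_q_2 ∝ q_2^(-2), so MRS = 4·(q_2/q_1)^(2) = p_1/p_2.
Hence q_2/q_1 = ((1/4)·p_1/p_2)^(1/(2)), i.e. raised to the 0.5 power.
With the ratio pinned down, the budget gives q_1* = I/(p_1 + p_2·(q_2/q_1)) and q_2* = (q_2/q_1)·q_1*.
Numerically q_2/q_1 = 0.540062, so q_1* = 52/(7 + 6·0.540062) = 5.0779.
At I' = 143: q_1* = 13.9643. Change: 13.9643 − 5.0779 = 8.8864.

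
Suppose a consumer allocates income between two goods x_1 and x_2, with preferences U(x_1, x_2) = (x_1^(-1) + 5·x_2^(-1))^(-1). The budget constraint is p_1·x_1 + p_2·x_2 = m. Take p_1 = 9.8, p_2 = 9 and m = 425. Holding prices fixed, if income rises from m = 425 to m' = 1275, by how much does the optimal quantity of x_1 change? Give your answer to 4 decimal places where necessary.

Δx_1* = 27.5974

MU_x_1 ∝ x_1^(-2), MU_x_2 ∝ 5·x_2^(-2), so MRS = (1/5)·(x_2/x_1)^(2) = p_1/p_2.
Hence x_2/x_1 = (5·p_1/p_2)^(1/(2)), i.e. raised to the 0.5 power.
Substitute x_2 = (x_2/x_1)·x_1 into the budget: x_1* = m/(p_1 + p_2·(x_2/x_1)).
Numerically x_2/x_1 = 2.333333, so x_1* = 425/(9.8 + 9·2.333333) = 13.7987.
At m' = 1275: x_1* = 41.3961. Change: 41.3961 − 13.7987 = 27.5974.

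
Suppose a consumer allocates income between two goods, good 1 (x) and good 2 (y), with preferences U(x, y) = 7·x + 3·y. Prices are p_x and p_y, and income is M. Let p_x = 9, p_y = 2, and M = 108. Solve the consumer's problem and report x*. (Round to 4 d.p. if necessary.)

x* = 0

Perfect substitutes: compare marginal utility per dollar. 7/p_x vs 3/p_y → 0.7778 vs 1.5.
y gives more utility per dollar, so spend all income on y: y* = M/p_y, x* = 0.
Numerically: x* = 0, y* = 54.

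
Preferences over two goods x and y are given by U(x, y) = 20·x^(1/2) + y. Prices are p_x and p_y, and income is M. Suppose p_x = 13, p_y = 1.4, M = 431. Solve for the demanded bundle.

x* = 1.1598, y* = 297.0879

Utility is quasi-linear in y; the FOC for x is 10/√x = p_x/p_y.
Solve: √x = 10·p_y/p_x, so x*(p_x,p_y) = (10·p_y/p_x)², and y* = (M − p_x·x*)/p_y.
Plugging in: x* = (10·1.4/13)² = 1.1598, y* = 297.0879.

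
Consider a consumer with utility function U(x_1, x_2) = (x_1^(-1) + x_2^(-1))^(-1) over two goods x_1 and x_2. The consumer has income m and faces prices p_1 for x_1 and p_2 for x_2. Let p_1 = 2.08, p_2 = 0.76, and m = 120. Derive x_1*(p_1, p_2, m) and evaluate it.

MU_x_1 ∝ x_1^(-2), MU_x_2 ∝ x_2^(-2), so MRS = (x_2/x_1)^(2) = p_1/p_2.
Solve for the ratio: x_2/x_1 = [p_1/p_2]^(0.5).
With the ratio pinned down, the budget gives x_1* = m/(p_1 + p_2·(x_2/x_1)) and x_2* = (x_2/x_1)·x_1*.
Numerically x_2/x_1 = 1.65434, so x_1* = 120/(2.08 + 0.76·1.65434) = 35.9572.

x_1* = 35.9572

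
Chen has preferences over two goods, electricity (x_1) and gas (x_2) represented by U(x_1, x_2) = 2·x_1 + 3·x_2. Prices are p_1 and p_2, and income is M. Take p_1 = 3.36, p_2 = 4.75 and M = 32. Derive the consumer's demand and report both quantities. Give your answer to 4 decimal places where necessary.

Numerically: x_1* = 0, x_2* = 6.7368.

x_1* = 0, x_2* = 6.7368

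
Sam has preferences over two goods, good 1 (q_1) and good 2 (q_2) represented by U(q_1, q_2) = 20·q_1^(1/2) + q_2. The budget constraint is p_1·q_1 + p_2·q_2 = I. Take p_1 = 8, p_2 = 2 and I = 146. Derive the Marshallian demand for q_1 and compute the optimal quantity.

q_1* = 6.25

Thus q_1* = (10·p_2/p_1)² — independent of I — with the rest of income spent on q_2.
Plugging in: q_1* = (10·2/8)² = 6.25.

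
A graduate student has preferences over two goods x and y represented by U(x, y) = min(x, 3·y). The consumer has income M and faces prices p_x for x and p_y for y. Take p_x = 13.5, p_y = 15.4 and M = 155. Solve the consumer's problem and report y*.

Leontief preferences: the optimum is at the kink where x/3 = y/1, i.e. y = (1/3)·x.
Budget: p_x·x + p_y·(1/3)·x = M, so (3·p_x + p_y)·x = 3·M.
Demand: x*(p_x,p_y,M) = 3·M/(3·p_x + p_y), y* = M/(3·p_x + p_y).
Here 3·13.5 + 15.4 = 55.9, giving y* = 2.7728.

y* = 2.7728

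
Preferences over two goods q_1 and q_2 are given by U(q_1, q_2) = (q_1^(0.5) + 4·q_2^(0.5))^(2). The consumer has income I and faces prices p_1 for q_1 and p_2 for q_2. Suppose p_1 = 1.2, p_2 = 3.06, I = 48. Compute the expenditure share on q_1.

MRS = MU_q_1/MU_q_2 = (1/4)·(q_2/q_1)^(0.5). Set equal to p_1/p_2.
Solve for the ratio: q_2/q_1 = [4·p_1/p_2]^(2).
Substitute q_2 = (q_2/q_1)·q_1 into the budget: q_1* = I/(p_1 + p_2·(q_2/q_1)).
Numerically q_2/q_1 = 2.460592, so q_1* = 48/(1.2 + 3.06·2.460592) = 5.4987 and q_2* = 2.460592·5.4987 = 13.5299.
Expenditure on q_1: 1.2·5.4987 = 6.5984; share = 0.1375.

share on q_1 = 0.1375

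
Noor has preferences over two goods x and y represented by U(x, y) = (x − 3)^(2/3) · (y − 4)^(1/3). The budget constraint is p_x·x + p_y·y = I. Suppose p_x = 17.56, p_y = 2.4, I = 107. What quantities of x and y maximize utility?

x* = 4.6978, y* = 10.2111

Substituting into the budget: x* = 3 + 2/3·(I − 3·p_x − 4·p_y)/p_x, and y* = 4 + 1/3·(…)/p_y.
Discretionary income = 107 − 3·17.56 − 4·2.4 = 44.72; x* = 3 + 2/3·44.72/17.56 = 4.6978; y* = 4 + 1/3·44.72/2.4 = 10.2111.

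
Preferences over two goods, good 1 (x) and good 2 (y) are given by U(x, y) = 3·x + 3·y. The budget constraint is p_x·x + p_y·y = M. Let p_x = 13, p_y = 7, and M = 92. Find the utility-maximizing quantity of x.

x* = 0

Perfect substitutes: compare marginal utility per dollar. 3/p_x vs 3/p_y → 0.2308 vs 0.4286.
y gives more utility per dollar, so spend all income on y: y* = M/p_y, x* = 0.
Numerically: x* = 0, y* = 13.1429.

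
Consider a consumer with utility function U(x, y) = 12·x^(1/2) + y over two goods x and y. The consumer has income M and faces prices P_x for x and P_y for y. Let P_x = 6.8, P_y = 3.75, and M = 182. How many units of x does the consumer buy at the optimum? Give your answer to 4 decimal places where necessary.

Solve: √x = 6·P_y/P_x, so x*(P_x,P_y) = (6·P_y/P_x)², and y* = (M − P_x·x*)/P_y.
Plugging in: x* = (6·3.75/6.8)² = 10.9483.

x* = 10.9483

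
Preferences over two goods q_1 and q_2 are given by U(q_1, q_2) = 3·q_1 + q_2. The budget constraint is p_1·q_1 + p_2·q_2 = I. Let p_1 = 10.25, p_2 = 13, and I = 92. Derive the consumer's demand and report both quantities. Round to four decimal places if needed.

q_1 gives more utility per dollar, so spend all income on q_1: q_1* = I/p_1, q_2* = 0.
Numerically: q_1* = 8.9756, q_2* = 0.

q_1* = 8.9756, q_2* = 0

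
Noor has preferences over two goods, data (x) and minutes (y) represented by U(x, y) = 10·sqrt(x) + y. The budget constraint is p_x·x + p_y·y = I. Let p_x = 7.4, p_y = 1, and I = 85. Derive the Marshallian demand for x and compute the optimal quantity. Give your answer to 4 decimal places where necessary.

x* = 0.4565

Utility is quasi-linear in y; the FOC for x is 5/√x = p_x/p_y.
Thus x* = (5·p_y/p_x)² — independent of I — with the rest of income spent on y.
Plugging in: x* = (5·1/7.4)² = 0.4565.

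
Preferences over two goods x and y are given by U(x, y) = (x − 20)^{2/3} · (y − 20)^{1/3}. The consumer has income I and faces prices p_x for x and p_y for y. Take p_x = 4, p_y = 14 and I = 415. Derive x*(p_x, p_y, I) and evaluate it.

x* = 29.1667

Let x' = x−20, y' = y−20. MRS = 2·y'/x' = p_x/p_y.
After buying the subsistence bundle (20, 20), a share 2/3 of the remaining income goes to x: x* = 20 + 2/3·(I − 20p_x − 20p_y)/p_x.
Discretionary income = 415 − 20·4 − 20·14 = 55; x* = 20 + 2/3·55/4 = 29.1667.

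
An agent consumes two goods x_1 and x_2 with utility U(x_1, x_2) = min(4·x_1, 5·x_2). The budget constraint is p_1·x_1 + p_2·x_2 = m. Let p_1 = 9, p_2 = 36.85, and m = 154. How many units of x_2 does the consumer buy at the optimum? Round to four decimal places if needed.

Leontief preferences: the optimum is at the kink where x_1/5 = x_2/4, i.e. x_2 = (4/5)·x_1.
Budget: p_1·x_1 + p_2·(4/5)·x_1 = m, so (5·p_1 + 4·p_2)·x_1 = 5·m.
Demand: x_1*(p_1,p_2,m) = 5·m/(5·p_1 + 4·p_2), x_2* = 4·m/(5·p_1 + 4·p_2).
Here 5·9 + 4·36.85 = 192.4, giving x_2* = 3.2017.

x_2* = 3.2017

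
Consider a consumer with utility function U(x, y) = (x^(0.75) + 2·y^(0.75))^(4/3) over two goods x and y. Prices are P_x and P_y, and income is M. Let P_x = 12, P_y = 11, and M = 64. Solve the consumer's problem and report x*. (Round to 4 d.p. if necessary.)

x* = 0.245

From the CES first-order condition, (1/2)·(y/x)^(0.25) = P_x/P_y.
Solve for the ratio: y/x = [2·P_x/P_y]^(4).
With the ratio pinned down, the budget gives x* = M/(P_x + P_y·(y/x)) and y* = (y/x)·x*.
Numerically y/x = 22.660747, so x* = 64/(12 + 11·22.660747) = 0.245.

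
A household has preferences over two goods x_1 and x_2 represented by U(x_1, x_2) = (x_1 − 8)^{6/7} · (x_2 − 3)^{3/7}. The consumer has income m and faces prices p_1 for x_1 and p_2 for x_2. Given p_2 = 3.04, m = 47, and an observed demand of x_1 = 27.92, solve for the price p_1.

p_1 = 1

Let x_1' = x_1−8, x_2' = x_2−3. MRS = 2·x_2'/x_1' = p_1/p_2.
Substituting into the budget: x_1* = 8 + 2/3·(m − 8·p_1 − 3·p_2)/p_1, and x_2* = 3 + 1/3·(…)/p_2.
Set x_1* = 27.92 in the demand function and solve for p_1: p_1 = 1.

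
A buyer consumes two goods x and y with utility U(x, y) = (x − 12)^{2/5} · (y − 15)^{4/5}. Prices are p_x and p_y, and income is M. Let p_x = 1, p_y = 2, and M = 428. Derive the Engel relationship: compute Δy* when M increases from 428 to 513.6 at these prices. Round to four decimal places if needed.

This is Cobb-Douglas in (x−12, y−15): tangency gives 0.4·p_y·(y−15) = 0.8·p_x·(x−12).
After buying the subsistence bundle (12, 15), a share 1/3 of the remaining income goes to x: x* = 12 + 1/3·(M − 12p_x − 15p_y)/p_x.
Discretionary income = 428 − 12·1 − 15·2 = 386; y* = 15 + 2/3·386/2 = 143.6667.
At M' = 513.6: y* = 172.2. Change: 172.2 − 143.6667 = 28.5333.

Δy* = 28.5333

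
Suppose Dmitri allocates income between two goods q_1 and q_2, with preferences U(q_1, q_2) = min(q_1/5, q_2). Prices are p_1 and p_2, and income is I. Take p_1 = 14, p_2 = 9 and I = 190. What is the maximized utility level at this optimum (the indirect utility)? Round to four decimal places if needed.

With perfect complements, no substitution: consume in ratio q_1:q_2 = 5:1.
Budget: p_1·q_1 + p_2·(1/5)·q_1 = I, so (5·p_1 + p_2)·q_1 = 5·I.
Demand: q_1*(p_1,p_2,I) = 5·I/(5·p_1 + p_2), q_2* = I/(5·p_1 + p_2).
Here 5·14 + 9 = 79, giving q_1* = 12.0253 and q_2* = 2.4051.
Utility at the optimum: U(12.0253, 2.4051) = 2.4051.

V = 2.4051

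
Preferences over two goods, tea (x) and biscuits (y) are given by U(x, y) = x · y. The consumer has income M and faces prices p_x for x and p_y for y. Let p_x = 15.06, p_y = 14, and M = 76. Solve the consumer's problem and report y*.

Demand: x*(p_x,p_y,M) = 0.5·M/p_x and y* = 0.5·M/p_y.
At p_x=15.06, p_y=14, M=76: y* = 0.5·76/14 = 2.7143.

y* = 2.7143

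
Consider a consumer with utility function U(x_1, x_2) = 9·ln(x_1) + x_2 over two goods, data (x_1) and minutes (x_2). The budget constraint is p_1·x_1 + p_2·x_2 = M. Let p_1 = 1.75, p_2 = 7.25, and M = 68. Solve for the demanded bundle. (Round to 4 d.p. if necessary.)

So x_1*(p_1,p_2) = 9·p_2/p_1, independent of income; and x_2* = (M − 9·p_2)/p_2.
At the given prices: x_1* = 9·7.25/1.75 = 37.2857, and x_2* = 0.3793.

x_1* = 37.2857, x_2* = 0.3793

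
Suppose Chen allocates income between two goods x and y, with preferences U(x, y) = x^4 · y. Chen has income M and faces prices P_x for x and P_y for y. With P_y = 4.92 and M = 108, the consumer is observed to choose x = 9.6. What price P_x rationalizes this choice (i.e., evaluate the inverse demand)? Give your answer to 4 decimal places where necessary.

The MRS is 4·y/x. Set MRS = P_x/P_y.
So 4·P_y·y = P_x·x; combined with the budget, a share 0.8 of income goes to x.
Demand: x*(P_x,P_y,M) = 0.8·M/P_x and y* = 0.2·M/P_y.
Set x* = 9.6 in the demand function and solve for P_x: P_x = 9.

P_x = 9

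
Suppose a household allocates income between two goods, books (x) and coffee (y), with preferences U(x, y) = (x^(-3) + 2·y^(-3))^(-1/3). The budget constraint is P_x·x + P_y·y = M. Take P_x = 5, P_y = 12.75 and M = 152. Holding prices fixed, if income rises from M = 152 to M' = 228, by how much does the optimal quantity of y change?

Δy* = 4.2075

MRS = MU_x/MU_y = (1/2)·(y/x)^(4). Set equal to P_x/P_y.
Solve for the ratio: y/x = [2·P_x/P_y]^(0.25).
Substitute y = (y/x)·x into the budget: x* = M/(P_x + P_y·(y/x)).
Numerically y/x = 0.941071, so x* = 152/(5 + 12.75·0.941071) = 8.9419 and y* = 0.941071·8.9419 = 8.4149.
At M' = 228: y* = 12.6224. Change: 12.6224 − 8.4149 = 4.2075.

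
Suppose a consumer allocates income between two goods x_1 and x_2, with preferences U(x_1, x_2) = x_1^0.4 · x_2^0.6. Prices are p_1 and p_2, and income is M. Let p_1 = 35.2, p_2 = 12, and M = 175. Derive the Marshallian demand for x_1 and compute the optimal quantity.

x_1* = 1.9886

The MRS is (2/3)·x_2/x_1. Set MRS = p_1/p_2.
So 0.4·p_2·x_2 = 0.6·p_1·x_1; combined with the budget, a share 0.4 of income goes to x_1.
Demand: x_1*(p_1,p_2,M) = 0.4·M/p_1 and x_2* = 0.6·M/p_2.
At p_1=35.2, p_2=12, M=175: x_1* = 0.4·175/35.2 = 1.9886.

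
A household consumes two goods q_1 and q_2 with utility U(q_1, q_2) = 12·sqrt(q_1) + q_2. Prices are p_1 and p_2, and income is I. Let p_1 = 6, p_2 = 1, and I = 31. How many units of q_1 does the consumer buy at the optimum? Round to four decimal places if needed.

q_1* = 1

Set MRS = p_1/p_2: 6·q_1^(−1/2) = p_1/p_2.
Solve: √q_1 = 6·p_2/p_1, so q_1*(p_1,p_2) = (6·p_2/p_1)², and q_2* = (I − p_1·q_1*)/p_2.
Plugging in: q_1* = (6·1/6)² = 1.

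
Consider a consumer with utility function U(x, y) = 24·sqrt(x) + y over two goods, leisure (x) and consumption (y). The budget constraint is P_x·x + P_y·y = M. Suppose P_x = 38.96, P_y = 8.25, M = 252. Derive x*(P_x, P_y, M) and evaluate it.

x* = 6.457

Thus x* = (12·P_y/P_x)² — independent of M — with the rest of income spent on y.
Plugging in: x* = (12·8.25/38.96)² = 6.457.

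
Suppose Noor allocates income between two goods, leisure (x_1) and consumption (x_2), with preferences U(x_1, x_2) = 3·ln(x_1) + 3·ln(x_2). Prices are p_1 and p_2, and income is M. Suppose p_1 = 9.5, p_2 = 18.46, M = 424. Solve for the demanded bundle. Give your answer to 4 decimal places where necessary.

Tangency: MRS = x_2/x_1 = p_1/p_2.
So 3·p_2·x_2 = 3·p_1·x_1; combined with the budget, a share 0.5 of income goes to x_1.
Demand: x_1*(p_1,p_2,M) = 0.5·M/p_1 and x_2* = 0.5·M/p_2.
At p_1=9.5, p_2=18.46, M=424: x_1* = 0.5·424/9.5 = 22.3158, x_2* = 11.4843.

x_1* = 22.3158, x_2* = 11.4843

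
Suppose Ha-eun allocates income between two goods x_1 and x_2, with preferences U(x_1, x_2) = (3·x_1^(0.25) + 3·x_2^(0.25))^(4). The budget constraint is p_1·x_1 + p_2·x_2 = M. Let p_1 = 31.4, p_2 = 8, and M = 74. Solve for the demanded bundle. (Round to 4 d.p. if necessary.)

MRS = MU_x_1/MU_x_2 = (x_2/x_1)^(0.75). Set equal to p_1/p_2.
Hence x_2/x_1 = (p_1/p_2)^(1/(0.75)), i.e. raised to the 4/3 power.
With the ratio pinned down, the budget gives x_1* = M/(p_1 + p_2·(x_2/x_1)) and x_2* = (x_2/x_1)·x_1*.
Numerically x_2/x_1 = 6.191362, so x_1* = 74/(31.4 + 8·6.191362) = 0.9144 and x_2* = 6.191362·0.9144 = 5.6611.

x_1* = 0.9144, x_2* = 5.6611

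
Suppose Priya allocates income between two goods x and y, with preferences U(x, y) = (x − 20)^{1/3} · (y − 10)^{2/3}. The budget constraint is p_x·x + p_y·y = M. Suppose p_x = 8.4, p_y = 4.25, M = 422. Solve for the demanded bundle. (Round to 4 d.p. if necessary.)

This is Cobb-Douglas in (x−20, y−10): tangency gives 1/3·p_y·(y−10) = 2/3·p_x·(x−20).
After buying the subsistence bundle (20, 10), a share 1/3 of the remaining income goes to x: x* = 20 + 1/3·(M − 20p_x − 10p_y)/p_x.
Discretionary income = 422 − 20·8.4 − 10·4.25 = 211.5; x* = 20 + 1/3·211.5/8.4 = 28.3929; y* = 10 + 2/3·211.5/4.25 = 43.1765.

x* = 28.3929, y* = 43.1765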